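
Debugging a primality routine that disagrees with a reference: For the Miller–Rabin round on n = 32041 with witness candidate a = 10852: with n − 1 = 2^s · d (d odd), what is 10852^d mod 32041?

10202

n − 1 = 32040 = 2^3 · 4005, so s = 3 and d = 4005.
Repeated squaring mod 32041: 10852^1 ≡ 10852, 10852^2 ≡ 15229, 10852^4 ≡ 9683, 10852^8 ≡ 8523, 10852^16 ≡ 4582, 10852^32 ≡ 7869, 10852^64 ≡ 17949, 10852^128 ≡ 26387, 10852^256 ≡ 22839, 10852^512 ≡ 24482, 10852^1024 ≡ 9378, 10852^2048 ≡ 26380.
4005 = 2048 + 1024 + 512 + 256 + 128 + 32 + 4 + 1, so 10852^4005 ≡ 26380·9378·24482·22839·26387·7869·9683·10852 ≡ 10202 (mod 32041).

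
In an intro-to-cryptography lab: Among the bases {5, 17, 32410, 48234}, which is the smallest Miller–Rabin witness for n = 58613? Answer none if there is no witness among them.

n − 1 = 58612 = 2^2 · 14653, so s = 2 and d = 14653.
Base 5: x_0 = 5^14653 mod 58613 = 41901. x_0 is neither 1 nor 58612, so continue squaring. x_1 = 41901^2 mod 58613 = 58612. x_1 ≡ −1, so 5 is not a witness.
Base 17: x_0 = 17^14653 mod 58613 = 16712. x_0 is neither 1 nor 58612, so continue squaring. x_1 = 16712^2 mod 58613 = 58612. x_1 ≡ −1, so 17 is not a witness.
Base 32410: x_0 = 32410^14653 mod 58613 = 41901. x_0 is neither 1 nor 58612, so continue squaring. x_1 = 41901^2 mod 58613 = 58612. x_1 ≡ −1, so 32410 is not a witness.
Base 48234: x_0 = 48234^14653 mod 58613 = 41901. x_0 is neither 1 nor 58612, so continue squaring. x_1 = 41901^2 mod 58613 = 58612. x_1 ≡ −1, so 48234 is not a witness.
No listed base is a witness for 58613.

none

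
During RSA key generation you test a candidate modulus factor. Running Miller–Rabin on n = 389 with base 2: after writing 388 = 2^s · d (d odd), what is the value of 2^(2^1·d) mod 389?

n − 1 = 388 = 2^2 · 97, so s = 2 and d = 97.
x_0 = 2^97 mod 389 = 115.
x_1 = 115^2 mod 389 = 388.

388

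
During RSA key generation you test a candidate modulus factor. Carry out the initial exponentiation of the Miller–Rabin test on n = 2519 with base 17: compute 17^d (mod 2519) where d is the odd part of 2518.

n − 1 = 2518 = 2^1 · 1259, so s = 1 and d = 1259.
17^1259 mod 2519 = 57.

57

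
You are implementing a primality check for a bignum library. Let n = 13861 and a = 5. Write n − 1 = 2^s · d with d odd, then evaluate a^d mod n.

n − 1 = 13860 = 2^2 · 3465, so s = 2 and d = 3465.
Repeated squaring mod 13861: 5^1 ≡ 5, 5^2 ≡ 25, 5^4 ≡ 625, 5^8 ≡ 2517, 5^16 ≡ 812, 5^32 ≡ 7877, 5^64 ≡ 5293, 5^128 ≡ 2768, 5^256 ≡ 10552, 5^512 ≡ 13152, 5^1024 ≡ 3685, 5^2048 ≡ 9306.
3465 = 2048 + 1024 + 256 + 128 + 8 + 1, so 5^3465 ≡ 9306·3685·10552·2768·2517·5 ≡ 6996 (mod 13861).

6996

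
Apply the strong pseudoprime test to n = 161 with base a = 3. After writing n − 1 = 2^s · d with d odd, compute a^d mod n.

82

n − 1 = 160 = 2^5 · 5, so s = 5 and d = 5.
3^5 mod 161 = 82.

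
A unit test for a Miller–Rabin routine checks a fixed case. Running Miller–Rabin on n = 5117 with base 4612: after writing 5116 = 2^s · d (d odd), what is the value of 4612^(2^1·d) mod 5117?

n − 1 = 5116 = 2^2 · 1279, so s = 2 and d = 1279.
Repeated squaring mod 5117: 4612^1 ≡ 4612, 4612^2 ≡ 4292, 4612^4 ≡ 64, 4612^8 ≡ 4096, 4612^16 ≡ 3690, 4612^32 ≡ 4880, 4612^64 ≡ 4999, 4612^128 ≡ 3690, 4612^256 ≡ 4880, 4612^512 ≡ 4999, 4612^1024 ≡ 3690.
1279 = 1024 + 128 + 64 + 32 + 16 + 8 + 4 + 2 + 1, so 4612^1279 ≡ 3690·3690·4999·4880·3690·4096·64·4292·4612 ≡ 2897 (mod 5117).
x_0 = 2897.
x_1 = 2897^2 mod 5117 = 729.

729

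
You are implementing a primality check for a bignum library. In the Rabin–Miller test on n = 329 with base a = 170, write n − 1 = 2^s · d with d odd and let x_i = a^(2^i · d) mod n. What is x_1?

n − 1 = 328 = 2^3 · 41, so s = 3 and d = 41.
x_0 = 170^41 mod 329 = 228.
x_1 = 228^2 mod 329 = 2.

2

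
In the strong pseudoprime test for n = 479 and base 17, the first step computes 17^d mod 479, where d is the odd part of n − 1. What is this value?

478

n − 1 = 478 = 2^1 · 239, so s = 1 and d = 239.
17^239 mod 479 = 478.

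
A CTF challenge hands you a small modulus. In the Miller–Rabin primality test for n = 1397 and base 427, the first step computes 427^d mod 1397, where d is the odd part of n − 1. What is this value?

n − 1 = 1396 = 2^2 · 349, so s = 2 and d = 349.
427^349 mod 1397 = 1149.

1149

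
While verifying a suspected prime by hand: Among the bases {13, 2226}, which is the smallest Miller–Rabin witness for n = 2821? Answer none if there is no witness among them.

n − 1 = 2820 = 2^2 · 705, so s = 2 and d = 705.
Base 13: x_0 = 13^705 mod 2821 = 650. x_0 is neither 1 nor 2820, so continue squaring. x_1 = 650^2 mod 2821 = 2171. Reached i = s−1 = 1 without hitting −1: 13 is a Miller–Rabin witness and 2821 is composite.
Base 2226: x_0 = 2226^705 mod 2821 = 2016. x_0 is neither 1 nor 2820, so continue squaring. x_1 = 2016^2 mod 2821 = 2016. Reached i = s−1 = 1 without hitting −1: 2226 is a Miller–Rabin witness and 2821 is composite.
The smallest witness among the given bases is 13.

13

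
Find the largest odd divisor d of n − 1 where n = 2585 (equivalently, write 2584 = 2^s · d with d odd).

Halving: 2584 → 1292 → 646 → 323; 323 is odd.
So 2584 = 2^3 · 323.

323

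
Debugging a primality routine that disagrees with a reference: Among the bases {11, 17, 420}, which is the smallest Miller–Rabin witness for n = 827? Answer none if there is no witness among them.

n − 1 = 826 = 2^1 · 413, so s = 1 and d = 413.
Base 11: x_0 = 11^413 mod 827 = 1. x_0 = 1, so 11 is not a witness.
Base 17: x_0 = 17^413 mod 827 = 826. x_0 = 826 ≡ −1, so 17 is not a witness.
Base 420: x_0 = 420^413 mod 827 = 1. x_0 = 1, so 420 is not a witness.
No listed base is a witness for 827.

none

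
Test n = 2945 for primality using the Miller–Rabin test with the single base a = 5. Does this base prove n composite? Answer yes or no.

yes

n − 1 = 2944 = 2^7 · 23, so s = 7 and d = 23.
Repeated squaring mod 2945: 5^1 ≡ 5, 5^2 ≡ 25, 5^4 ≡ 625, 5^8 ≡ 1885, 5^16 ≡ 1555.
23 = 16 + 4 + 2 + 1, so 5^23 ≡ 1555·625·25·5 ≡ 180 (mod 2945).
x_0 = 5^23 mod 2945 = 180.
x_0 is neither 1 nor 2944, so continue squaring.
x_1 = 180^2 mod 2945 = 5.
x_2 = 5^2 mod 2945 = 25.
x_3 = 25^2 mod 2945 = 625.
x_4 = 625^2 mod 2945 = 1885.
x_5 = 1885^2 mod 2945 = 1555.
x_6 = 1555^2 mod 2945 = 180.
Reached i = s−1 = 6 without hitting −1: 5 is a Miller–Rabin witness and 2945 is composite.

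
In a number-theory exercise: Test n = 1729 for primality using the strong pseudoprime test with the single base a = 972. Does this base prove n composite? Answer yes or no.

n − 1 = 1728 = 2^6 · 27, so s = 6 and d = 27.
x_0 = 972^27 mod 1729 = 1728.
x_0 = 1728 ≡ −1, so 972 is not a witness.

no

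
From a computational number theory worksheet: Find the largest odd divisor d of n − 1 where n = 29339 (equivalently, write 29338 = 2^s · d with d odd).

14669

Halving: 29338 → 14669; 14669 is odd.
So 29338 = 2^1 · 14669.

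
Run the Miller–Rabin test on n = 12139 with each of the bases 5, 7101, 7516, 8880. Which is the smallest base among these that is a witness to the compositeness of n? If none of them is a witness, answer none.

n − 1 = 12138 = 2^1 · 6069, so s = 1 and d = 6069.
Base 5: x_0 = 5^6069 mod 12139 = 3504. x_0 ∉ {1, 12138} and s = 1, so 5 is a Miller–Rabin witness and 12139 is composite.
Base 7101: x_0 = 7101^6069 mod 12139 = 5060. x_0 ∉ {1, 12138} and s = 1, so 7101 is a Miller–Rabin witness and 12139 is composite.
Base 7516: x_0 = 7516^6069 mod 12139 = 5918. x_0 ∉ {1, 12138} and s = 1, so 7516 is a Miller–Rabin witness and 12139 is composite.
Base 8880: x_0 = 8880^6069 mod 12139 = 98. x_0 ∉ {1, 12138} and s = 1, so 8880 is a Miller–Rabin witness and 12139 is composite.
The smallest witness among the given bases is 5.

5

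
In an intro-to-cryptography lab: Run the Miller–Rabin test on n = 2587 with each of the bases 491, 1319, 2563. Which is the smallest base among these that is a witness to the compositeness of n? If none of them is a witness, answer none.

1319

n − 1 = 2586 = 2^1 · 1293, so s = 1 and d = 1293.
Base 491: x_0 = 491^1293 mod 2587 = 2586. x_0 = 2586 ≡ −1, so 491 is not a witness.
Base 1319: x_0 = 1319^1293 mod 2587 = 18. x_0 ∉ {1, 2586} and s = 1, so 1319 is a Miller–Rabin witness and 2587 is composite.
Base 2563: x_0 = 2563^1293 mod 2587 = 291. x_0 ∉ {1, 2586} and s = 1, so 2563 is a Miller–Rabin witness and 2587 is composite.
The smallest witness among the given bases is 1319.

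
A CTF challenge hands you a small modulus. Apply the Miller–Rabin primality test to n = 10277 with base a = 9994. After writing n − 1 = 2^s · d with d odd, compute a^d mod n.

n − 1 = 10276 = 2^2 · 2569, so s = 2 and d = 2569.
9994^2569 mod 10277 = 6930.

6930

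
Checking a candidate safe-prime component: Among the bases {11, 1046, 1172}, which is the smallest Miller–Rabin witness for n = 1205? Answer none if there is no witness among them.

11

n − 1 = 1204 = 2^2 · 301, so s = 2 and d = 301.
Base 11: x_0 = 11^301 mod 1205 = 501. x_0 is neither 1 nor 1204, so continue squaring. x_1 = 501^2 mod 1205 = 361. Reached i = s−1 = 1 without hitting −1: 11 is a Miller–Rabin witness and 1205 is composite.
Base 1046: x_0 = 1046^301 mod 1205 = 1046. x_0 is neither 1 nor 1204, so continue squaring. x_1 = 1046^2 mod 1205 = 1181. Reached i = s−1 = 1 without hitting −1: 1046 is a Miller–Rabin witness and 1205 is composite.
Base 1172: x_0 = 1172^301 mod 1205 = 57. x_0 is neither 1 nor 1204, so continue squaring. x_1 = 57^2 mod 1205 = 839. Reached i = s−1 = 1 without hitting −1: 1172 is a Miller–Rabin witness and 1205 is composite.
The smallest witness among the given bases is 11.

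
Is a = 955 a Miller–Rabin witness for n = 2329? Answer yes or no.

n − 1 = 2328 = 2^3 · 291, so s = 3 and d = 291.
x_0 = 955^291 mod 2329 = 1523.
x_0 is neither 1 nor 2328, so continue squaring.
x_1 = 1523^2 mod 2329 = 2174.
x_2 = 2174^2 mod 2329 = 735.
Reached i = s−1 = 2 without hitting −1: 955 is a Miller–Rabin witness and 2329 is composite.

yes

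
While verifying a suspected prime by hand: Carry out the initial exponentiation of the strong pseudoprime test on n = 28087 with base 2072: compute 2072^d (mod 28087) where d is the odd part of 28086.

1

n − 1 = 28086 = 2^1 · 14043, so s = 1 and d = 14043.
Repeated squaring mod 28087: 2072^1 ≡ 2072, 2072^2 ≡ 23960, 2072^4 ≡ 11407, 2072^8 ≡ 20665, 2072^16 ≡ 7477, 2072^32 ≡ 12399, 2072^64 ≡ 15050, 2072^128 ≡ 8932, 2072^256 ≡ 13544, 2072^512 ≡ 3739, 2072^1024 ≡ 20882, 2072^2048 ≡ 7249, 2072^4096 ≡ 25311, 2072^8192 ≡ 10338.
14043 = 8192 + 4096 + 1024 + 512 + 128 + 64 + 16 + 8 + 2 + 1, so 2072^14043 ≡ 10338·25311·20882·3739·8932·15050·7477·20665·23960·2072 ≡ 1 (mod 28087).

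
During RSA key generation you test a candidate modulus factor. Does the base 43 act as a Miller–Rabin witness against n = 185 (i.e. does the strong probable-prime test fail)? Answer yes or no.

n − 1 = 184 = 2^3 · 23, so s = 3 and d = 23.
Repeated squaring mod 185: 43^1 ≡ 43, 43^2 ≡ 184, 43^4 ≡ 1, 43^8 ≡ 1, 43^16 ≡ 1.
23 = 16 + 4 + 2 + 1, so 43^23 ≡ 1·1·184·43 ≡ 142 (mod 185).
x_0 = 43^23 mod 185 = 142.
x_0 is neither 1 nor 184, so continue squaring.
x_1 = 142^2 mod 185 = 184.
x_1 ≡ −1, so 43 is not a witness.

no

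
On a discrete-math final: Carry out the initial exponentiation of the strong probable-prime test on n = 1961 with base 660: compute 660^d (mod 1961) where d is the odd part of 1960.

68

n − 1 = 1960 = 2^3 · 245, so s = 3 and d = 245.
Repeated squaring mod 1961: 660^1 ≡ 660, 660^2 ≡ 258, 660^4 ≡ 1851, 660^8 ≡ 334, 660^16 ≡ 1740, 660^32 ≡ 1777, 660^64 ≡ 519, 660^128 ≡ 704.
245 = 128 + 64 + 32 + 16 + 4 + 1, so 660^245 ≡ 704·519·1777·1740·1851·660 ≡ 68 (mod 1961).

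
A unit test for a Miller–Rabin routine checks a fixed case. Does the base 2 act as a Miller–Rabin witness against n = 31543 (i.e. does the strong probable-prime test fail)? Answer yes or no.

no

n − 1 = 31542 = 2^1 · 15771, so s = 1 and d = 15771.
x_0 = 2^15771 mod 31543 = 1.
x_0 = 1, so 2 is not a witness.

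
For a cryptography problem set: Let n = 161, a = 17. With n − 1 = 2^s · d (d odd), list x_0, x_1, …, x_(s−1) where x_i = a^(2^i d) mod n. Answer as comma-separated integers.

159, 4, 16, 95, 9

n − 1 = 160 = 2^5 · 5, so s = 5 and d = 5.
x_0 = 17^5 mod 161 = 159.
x_1 = 159^2 mod 161 = 4.
x_2 = 4^2 mod 161 = 16.
x_3 = 16^2 mod 161 = 95.
x_4 = 95^2 mod 161 = 9.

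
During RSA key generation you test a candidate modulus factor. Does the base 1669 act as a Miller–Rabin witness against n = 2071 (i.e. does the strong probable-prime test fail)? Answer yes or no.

yes

n − 1 = 2070 = 2^1 · 1035, so s = 1 and d = 1035.
x_0 = 1669^1035 mod 2071 = 1198.
x_0 ∉ {1, 2070} and s = 1, so 1669 is a Miller–Rabin witness and 2071 is composite.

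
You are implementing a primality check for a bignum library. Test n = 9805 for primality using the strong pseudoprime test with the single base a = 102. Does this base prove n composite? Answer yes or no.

yes

n − 1 = 9804 = 2^2 · 2451, so s = 2 and d = 2451.
x_0 = 102^2451 mod 9805 = 788.
x_0 is neither 1 nor 9804, so continue squaring.
x_1 = 788^2 mod 9805 = 3229.
Reached i = s−1 = 1 without hitting −1: 102 is a Miller–Rabin witness and 9805 is composite.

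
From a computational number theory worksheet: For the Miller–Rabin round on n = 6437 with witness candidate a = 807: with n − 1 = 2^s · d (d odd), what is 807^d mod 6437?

1592

n − 1 = 6436 = 2^2 · 1609, so s = 2 and d = 1609.
807^1609 mod 6437 = 1592.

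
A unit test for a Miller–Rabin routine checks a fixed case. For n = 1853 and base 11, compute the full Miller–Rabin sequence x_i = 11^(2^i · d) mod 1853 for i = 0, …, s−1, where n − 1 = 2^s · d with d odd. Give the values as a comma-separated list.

n − 1 = 1852 = 2^2 · 463, so s = 2 and d = 463.
x_0 = 11^463 mod 1853 = 371.
x_1 = 371^2 mod 1853 = 519.

371, 519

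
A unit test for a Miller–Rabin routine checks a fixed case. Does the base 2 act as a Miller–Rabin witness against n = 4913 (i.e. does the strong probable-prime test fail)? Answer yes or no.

n − 1 = 4912 = 2^4 · 307, so s = 4 and d = 307.
x_0 = 2^307 mod 4913 = 365.
x_0 is neither 1 nor 4912, so continue squaring.
x_1 = 365^2 mod 4913 = 574.
x_2 = 574^2 mod 4913 = 305.
x_3 = 305^2 mod 4913 = 4591.
Reached i = s−1 = 3 without hitting −1: 2 is a Miller–Rabin witness and 4913 is composite.

yes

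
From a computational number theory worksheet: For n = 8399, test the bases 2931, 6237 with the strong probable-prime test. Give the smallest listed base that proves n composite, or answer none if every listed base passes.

n − 1 = 8398 = 2^1 · 4199, so s = 1 and d = 4199.
Base 2931: x_0 = 2931^4199 mod 8399 = 7747. x_0 ∉ {1, 8398} and s = 1, so 2931 is a Miller–Rabin witness and 8399 is composite.
Base 6237: x_0 = 6237^4199 mod 8399 = 2520. x_0 ∉ {1, 8398} and s = 1, so 6237 is a Miller–Rabin witness and 8399 is composite.
The smallest witness among the given bases is 2931.

2931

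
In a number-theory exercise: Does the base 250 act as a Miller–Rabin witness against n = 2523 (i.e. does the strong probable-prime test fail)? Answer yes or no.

yes

n − 1 = 2522 = 2^1 · 1261, so s = 1 and d = 1261.
By repeated squaring, 250^1261 ≡ 1468 (mod 2523).
x_0 = 250^1261 mod 2523 = 1468.
x_0 ∉ {1, 2522} and s = 1, so 250 is a Miller–Rabin witness and 2523 is composite.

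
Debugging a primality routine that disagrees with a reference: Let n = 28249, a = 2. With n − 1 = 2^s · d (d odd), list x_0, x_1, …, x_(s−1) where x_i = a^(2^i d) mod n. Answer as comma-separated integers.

21523, 12427, 21295

n − 1 = 28248 = 2^3 · 3531, so s = 3 and d = 3531.
x_0 = 2^3531 mod 28249 = 21523.
x_1 = 21523^2 mod 28249 = 12427.
x_2 = 12427^2 mod 28249 = 21295.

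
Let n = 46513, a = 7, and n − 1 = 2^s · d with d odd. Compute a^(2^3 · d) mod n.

n − 1 = 46512 = 2^4 · 2907, so s = 4 and d = 2907.
x_0 = 7^2907 mod 46513 = 3431.
x_1 = 3431^2 mod 46513 = 3972.
x_2 = 3972^2 mod 46513 = 8877.
x_3 = 8877^2 mod 46513 = 8107.

8107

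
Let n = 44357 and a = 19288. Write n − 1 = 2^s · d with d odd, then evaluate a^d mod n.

n − 1 = 44356 = 2^2 · 11089, so s = 2 and d = 11089.
19288^11089 mod 44357 = 44356.

44356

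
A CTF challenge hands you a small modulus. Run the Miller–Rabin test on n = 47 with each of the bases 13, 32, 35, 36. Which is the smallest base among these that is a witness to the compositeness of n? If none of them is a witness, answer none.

n − 1 = 46 = 2^1 · 23, so s = 1 and d = 23.
Base 13: x_0 = 13^23 mod 47 = 46. x_0 = 46 ≡ −1, so 13 is not a witness.
Base 32: x_0 = 32^23 mod 47 = 1. x_0 = 1, so 32 is not a witness.
Base 35: x_0 = 35^23 mod 47 = 46. x_0 = 46 ≡ −1, so 35 is not a witness.
Base 36: x_0 = 36^23 mod 47 = 1. x_0 = 1, so 36 is not a witness.
No listed base is a witness for 47.

none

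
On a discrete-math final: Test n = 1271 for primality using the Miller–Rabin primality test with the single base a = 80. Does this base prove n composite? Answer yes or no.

n − 1 = 1270 = 2^1 · 635, so s = 1 and d = 635.
Repeated squaring mod 1271: 80^1 ≡ 80, 80^2 ≡ 45, 80^4 ≡ 754, 80^8 ≡ 379, 80^16 ≡ 18, 80^32 ≡ 324, 80^64 ≡ 754, 80^128 ≡ 379, 80^256 ≡ 18, 80^512 ≡ 324.
635 = 512 + 64 + 32 + 16 + 8 + 2 + 1, so 80^635 ≡ 324·754·324·18·379·45·80 ≡ 893 (mod 1271).
x_0 = 80^635 mod 1271 = 893.
x_0 ∉ {1, 1270} and s = 1, so 80 is a Miller–Rabin witness and 1271 is composite.

yes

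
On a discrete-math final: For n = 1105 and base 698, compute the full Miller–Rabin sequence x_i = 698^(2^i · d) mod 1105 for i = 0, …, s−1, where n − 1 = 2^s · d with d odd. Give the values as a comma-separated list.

443, 664, 1, 1

n − 1 = 1104 = 2^4 · 69, so s = 4 and d = 69.
x_0 = 698^69 mod 1105 = 443.
x_1 = 443^2 mod 1105 = 664.
x_2 = 664^2 mod 1105 = 1.
x_3 = 1^2 mod 1105 = 1.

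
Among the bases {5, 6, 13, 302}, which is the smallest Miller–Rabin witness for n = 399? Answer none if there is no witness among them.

5

n − 1 = 398 = 2^1 · 199, so s = 1 and d = 199.
Base 5: x_0 = 5^199 mod 399 = 5. x_0 ∉ {1, 398} and s = 1, so 5 is a Miller–Rabin witness and 399 is composite.
Base 6: x_0 = 6^199 mod 399 = 6. x_0 ∉ {1, 398} and s = 1, so 6 is a Miller–Rabin witness and 399 is composite.
Base 13: x_0 = 13^199 mod 399 = 13. x_0 ∉ {1, 398} and s = 1, so 13 is a Miller–Rabin witness and 399 is composite.
Base 302: x_0 = 302^199 mod 399 = 302. x_0 ∉ {1, 398} and s = 1, so 302 is a Miller–Rabin witness and 399 is composite.
The smallest witness among the given bases is 5.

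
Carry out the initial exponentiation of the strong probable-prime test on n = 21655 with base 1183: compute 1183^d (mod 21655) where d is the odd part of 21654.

8792

n − 1 = 21654 = 2^1 · 10827, so s = 1 and d = 10827.
1183^10827 mod 21655 = 8792.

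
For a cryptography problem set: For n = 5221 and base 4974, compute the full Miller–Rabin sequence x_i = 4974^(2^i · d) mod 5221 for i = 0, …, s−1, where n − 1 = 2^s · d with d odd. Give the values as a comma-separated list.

n − 1 = 5220 = 2^2 · 1305, so s = 2 and d = 1305.
x_0 = 4974^1305 mod 5221 = 601.
x_1 = 601^2 mod 5221 = 952.

601, 952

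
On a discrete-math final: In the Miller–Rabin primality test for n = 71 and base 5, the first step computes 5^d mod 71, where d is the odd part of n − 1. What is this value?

1

n − 1 = 70 = 2^1 · 35, so s = 1 and d = 35.
5^35 mod 71 = 1.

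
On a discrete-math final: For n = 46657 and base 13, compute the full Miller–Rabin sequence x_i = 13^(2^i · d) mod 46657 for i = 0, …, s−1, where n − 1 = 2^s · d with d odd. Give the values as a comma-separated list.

n − 1 = 46656 = 2^6 · 729, so s = 6 and d = 729.
x_0 = 13^729 mod 46657 = 35230.
x_1 = 35230^2 mod 46657 = 30043.
x_2 = 30043^2 mod 46657 = 2184.
x_3 = 2184^2 mod 46657 = 10842.
x_4 = 10842^2 mod 46657 = 19981.
x_5 = 19981^2 mod 46657 = 43069.

35230, 30043, 2184, 10842, 19981, 43069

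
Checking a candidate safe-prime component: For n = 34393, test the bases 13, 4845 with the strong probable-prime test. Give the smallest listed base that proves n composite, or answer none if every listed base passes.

13

n − 1 = 34392 = 2^3 · 4299, so s = 3 and d = 4299.
Base 13: x_0 = 13^4299 mod 34393 = 15106. x_0 is neither 1 nor 34392, so continue squaring. x_1 = 15106^2 mod 34393 = 28074. x_2 = 28074^2 mod 34393 = 33881. Reached i = s−1 = 2 without hitting −1: 13 is a Miller–Rabin witness and 34393 is composite.
Base 4845: x_0 = 4845^4299 mod 34393 = 18972. x_0 is neither 1 nor 34392, so continue squaring. x_1 = 18972^2 mod 34393 = 14039. x_2 = 14039^2 mod 34393 = 21631. Reached i = s−1 = 2 without hitting −1: 4845 is a Miller–Rabin witness and 34393 is composite.
The smallest witness among the given bases is 13.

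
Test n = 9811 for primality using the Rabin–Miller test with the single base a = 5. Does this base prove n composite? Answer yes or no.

no

n − 1 = 9810 = 2^1 · 4905, so s = 1 and d = 4905.
By repeated squaring, 5^4905 ≡ 1 (mod 9811).
x_0 = 5^4905 mod 9811 = 1.
x_0 = 1, so 5 is not a witness.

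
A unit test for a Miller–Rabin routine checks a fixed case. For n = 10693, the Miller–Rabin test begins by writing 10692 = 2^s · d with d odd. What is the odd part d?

2673

Halving: 10692 → 5346 → 2673; 2673 is odd.
So 10692 = 2^2 · 2673.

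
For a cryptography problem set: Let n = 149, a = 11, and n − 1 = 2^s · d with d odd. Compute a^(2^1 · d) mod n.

n − 1 = 148 = 2^2 · 37, so s = 2 and d = 37.
x_0 = 11^37 mod 149 = 105.
x_1 = 105^2 mod 149 = 148.

148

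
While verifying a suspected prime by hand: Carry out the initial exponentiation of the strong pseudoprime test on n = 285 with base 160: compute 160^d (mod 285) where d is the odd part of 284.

n − 1 = 284 = 2^2 · 71, so s = 2 and d = 71.
160^71 mod 285 = 145.

145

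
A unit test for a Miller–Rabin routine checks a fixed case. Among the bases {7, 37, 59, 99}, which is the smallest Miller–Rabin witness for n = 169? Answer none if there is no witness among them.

n − 1 = 168 = 2^3 · 21, so s = 3 and d = 21.
Base 7: x_0 = 7^21 mod 169 = 47. x_0 is neither 1 nor 168, so continue squaring. x_1 = 47^2 mod 169 = 12. x_2 = 12^2 mod 169 = 144. Reached i = s−1 = 2 without hitting −1: 7 is a Miller–Rabin witness and 169 is composite.
Base 37: x_0 = 37^21 mod 169 = 73. x_0 is neither 1 nor 168, so continue squaring. x_1 = 73^2 mod 169 = 90. x_2 = 90^2 mod 169 = 157. Reached i = s−1 = 2 without hitting −1: 37 is a Miller–Rabin witness and 169 is composite.
Base 59: x_0 = 59^21 mod 169 = 112. x_0 is neither 1 nor 168, so continue squaring. x_1 = 112^2 mod 169 = 38. x_2 = 38^2 mod 169 = 92. Reached i = s−1 = 2 without hitting −1: 59 is a Miller–Rabin witness and 169 is composite.
Base 99: x_0 = 99^21 mod 169 = 99. x_0 is neither 1 nor 168, so continue squaring. x_1 = 99^2 mod 169 = 168. x_1 ≡ −1, so 99 is not a witness.
The smallest witness among the given bases is 7.

7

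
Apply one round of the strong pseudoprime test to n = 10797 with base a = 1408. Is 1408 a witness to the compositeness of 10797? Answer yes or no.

yes

n − 1 = 10796 = 2^2 · 2699, so s = 2 and d = 2699.
x_0 = 1408^2699 mod 10797 = 5905.
x_0 is neither 1 nor 10796, so continue squaring.
x_1 = 5905^2 mod 10797 = 5512.
Reached i = s−1 = 1 without hitting −1: 1408 is a Miller–Rabin witness and 10797 is composite.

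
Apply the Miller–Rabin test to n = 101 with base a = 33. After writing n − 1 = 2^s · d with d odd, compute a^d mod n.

n − 1 = 100 = 2^2 · 25, so s = 2 and d = 25.
33^25 mod 101 = 100.

100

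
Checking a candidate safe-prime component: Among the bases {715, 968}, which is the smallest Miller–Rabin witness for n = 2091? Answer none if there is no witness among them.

none

n − 1 = 2090 = 2^1 · 1045, so s = 1 and d = 1045.
Base 715: x_0 = 715^1045 mod 2091 = 1. x_0 = 1, so 715 is not a witness.
Base 968: x_0 = 968^1045 mod 2091 = 2090. x_0 = 2090 ≡ −1, so 968 is not a witness.
No listed base is a witness for 2091.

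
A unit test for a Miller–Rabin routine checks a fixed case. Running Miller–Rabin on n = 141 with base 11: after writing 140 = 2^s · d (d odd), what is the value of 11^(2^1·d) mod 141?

n − 1 = 140 = 2^2 · 35, so s = 2 and d = 35.
x_0 = 11^35 mod 141 = 41.
x_1 = 41^2 mod 141 = 130.

130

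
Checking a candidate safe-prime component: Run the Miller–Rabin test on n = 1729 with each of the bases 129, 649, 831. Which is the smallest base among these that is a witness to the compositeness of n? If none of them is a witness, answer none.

none

n − 1 = 1728 = 2^6 · 27, so s = 6 and d = 27.
Base 129: x_0 = 129^27 mod 1729 = 1728. x_0 = 1728 ≡ −1, so 129 is not a witness.
Base 649: x_0 = 649^27 mod 1729 = 1728. x_0 = 1728 ≡ −1, so 649 is not a witness.
Base 831: x_0 = 831^27 mod 1729 = 1728. x_0 = 1728 ≡ −1, so 831 is not a witness.
No listed base is a witness for 1729.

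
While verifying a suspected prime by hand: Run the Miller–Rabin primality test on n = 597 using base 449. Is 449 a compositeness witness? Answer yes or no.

yes

n − 1 = 596 = 2^2 · 149, so s = 2 and d = 149.
Repeated squaring mod 597: 449^1 ≡ 449, 449^2 ≡ 412, 449^4 ≡ 196, 449^8 ≡ 208, 449^16 ≡ 280, 449^32 ≡ 193, 449^64 ≡ 235, 449^128 ≡ 301.
149 = 128 + 16 + 4 + 1, so 449^149 ≡ 301·280·196·449 ≡ 161 (mod 597).
x_0 = 449^149 mod 597 = 161.
x_0 is neither 1 nor 596, so continue squaring.
x_1 = 161^2 mod 597 = 250.
Reached i = s−1 = 1 without hitting −1: 449 is a Miller–Rabin witness and 597 is composite.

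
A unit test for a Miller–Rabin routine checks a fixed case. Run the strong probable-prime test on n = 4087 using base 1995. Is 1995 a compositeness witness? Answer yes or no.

yes

n − 1 = 4086 = 2^1 · 2043, so s = 1 and d = 2043.
Repeated squaring mod 4087: 1995^1 ≡ 1995, 1995^2 ≡ 3374, 1995^4 ≡ 1581, 1995^8 ≡ 2404, 1995^16 ≡ 198, 1995^32 ≡ 2421, 1995^64 ≡ 483, 1995^128 ≡ 330, 1995^256 ≡ 2638, 1995^512 ≡ 2970, 1995^1024 ≡ 1154.
2043 = 1024 + 512 + 256 + 128 + 64 + 32 + 16 + 8 + 2 + 1, so 1995^2043 ≡ 1154·2970·2638·330·483·2421·198·2404·3374·1995 ≡ 1549 (mod 4087).
x_0 = 1995^2043 mod 4087 = 1549.
x_0 ∉ {1, 4086} and s = 1, so 1995 is a Miller–Rabin witness and 4087 is composite.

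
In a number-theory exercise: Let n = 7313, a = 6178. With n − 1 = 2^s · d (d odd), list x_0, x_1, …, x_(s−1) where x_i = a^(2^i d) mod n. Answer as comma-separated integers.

n − 1 = 7312 = 2^4 · 457, so s = 4 and d = 457.
x_0 = 6178^457 mod 7313 = 4403.
x_1 = 4403^2 mod 7313 = 6959.
x_2 = 6959^2 mod 7313 = 995.
x_3 = 995^2 mod 7313 = 2770.

4403, 6959, 995, 2770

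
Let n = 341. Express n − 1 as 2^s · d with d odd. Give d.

85

Halving: 340 → 170 → 85; 85 is odd.
So 340 = 2^2 · 85.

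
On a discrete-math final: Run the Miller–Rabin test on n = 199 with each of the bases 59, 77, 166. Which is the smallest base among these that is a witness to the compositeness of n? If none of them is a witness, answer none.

n − 1 = 198 = 2^1 · 99, so s = 1 and d = 99.
Base 59: x_0 = 59^99 mod 199 = 198. x_0 = 198 ≡ −1, so 59 is not a witness.
Base 77: x_0 = 77^99 mod 199 = 198. x_0 = 198 ≡ −1, so 77 is not a witness.
Base 166: x_0 = 166^99 mod 199 = 198. x_0 = 198 ≡ −1, so 166 is not a witness.
No listed base is a witness for 199.

none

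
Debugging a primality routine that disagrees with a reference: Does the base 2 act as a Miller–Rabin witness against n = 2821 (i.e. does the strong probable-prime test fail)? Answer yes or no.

n − 1 = 2820 = 2^2 · 705, so s = 2 and d = 705.
x_0 = 2^705 mod 2821 = 2605.
x_0 is neither 1 nor 2820, so continue squaring.
x_1 = 2605^2 mod 2821 = 1520.
Reached i = s−1 = 1 without hitting −1: 2 is a Miller–Rabin witness and 2821 is composite.

yes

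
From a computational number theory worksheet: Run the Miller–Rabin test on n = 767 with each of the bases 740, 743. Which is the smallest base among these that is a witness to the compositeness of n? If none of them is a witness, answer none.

740

n − 1 = 766 = 2^1 · 383, so s = 1 and d = 383.
Base 740: x_0 = 740^383 mod 767 = 415. x_0 ∉ {1, 766} and s = 1, so 740 is a Miller–Rabin witness and 767 is composite.
Base 743: x_0 = 743^383 mod 767 = 501. x_0 ∉ {1, 766} and s = 1, so 743 is a Miller–Rabin witness and 767 is composite.
The smallest witness among the given bases is 740.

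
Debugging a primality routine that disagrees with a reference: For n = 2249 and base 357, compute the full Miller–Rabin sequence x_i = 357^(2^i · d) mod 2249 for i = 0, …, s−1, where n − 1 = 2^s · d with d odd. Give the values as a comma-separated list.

n − 1 = 2248 = 2^3 · 281, so s = 3 and d = 281.
x_0 = 357^281 mod 2249 = 977.
x_1 = 977^2 mod 2249 = 953.
x_2 = 953^2 mod 2249 = 1862.

977, 953, 1862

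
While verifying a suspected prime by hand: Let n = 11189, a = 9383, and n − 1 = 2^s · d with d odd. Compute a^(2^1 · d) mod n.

9774

n − 1 = 11188 = 2^2 · 2797, so s = 2 and d = 2797.
x_0 = 9383^2797 mod 11189 = 1233.
x_1 = 1233^2 mod 11189 = 9774.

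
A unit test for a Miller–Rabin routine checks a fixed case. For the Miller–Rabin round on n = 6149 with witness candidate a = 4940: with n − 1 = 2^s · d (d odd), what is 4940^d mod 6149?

5226

n − 1 = 6148 = 2^2 · 1537, so s = 2 and d = 1537.
4940^1537 mod 6149 = 5226.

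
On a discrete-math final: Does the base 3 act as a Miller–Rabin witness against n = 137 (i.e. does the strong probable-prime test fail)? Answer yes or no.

no

n − 1 = 136 = 2^3 · 17, so s = 3 and d = 17.
x_0 = 3^17 mod 137 = 127.
x_0 is neither 1 nor 136, so continue squaring.
x_1 = 127^2 mod 137 = 100.
x_2 = 100^2 mod 137 = 136.
x_2 ≡ −1, so 3 is not a witness.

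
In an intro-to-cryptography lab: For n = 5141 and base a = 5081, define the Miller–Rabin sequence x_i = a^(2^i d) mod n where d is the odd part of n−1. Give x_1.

1600

n − 1 = 5140 = 2^2 · 1285, so s = 2 and d = 1285.
x_0 = 5081^1285 mod 5141 = 331.
x_1 = 331^2 mod 5141 = 1600.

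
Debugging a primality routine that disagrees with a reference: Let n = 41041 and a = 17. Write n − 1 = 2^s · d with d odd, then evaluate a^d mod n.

n − 1 = 41040 = 2^4 · 2565, so s = 4 and d = 2565.
Repeated squaring mod 41041: 17^1 ≡ 17, 17^2 ≡ 289, 17^4 ≡ 1439, 17^8 ≡ 18671, 17^16 ≡ 3987, 17^32 ≡ 13302, 17^64 ≡ 15453, 17^128 ≡ 18671, 17^256 ≡ 3987, 17^512 ≡ 13302, 17^1024 ≡ 15453, 17^2048 ≡ 18671.
2565 = 2048 + 512 + 4 + 1, so 17^2565 ≡ 18671·13302·1439·17 ≡ 33032 (mod 41041).

33032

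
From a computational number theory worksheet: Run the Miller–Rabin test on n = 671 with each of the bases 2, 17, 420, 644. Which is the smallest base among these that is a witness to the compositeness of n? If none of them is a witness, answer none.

2

n − 1 = 670 = 2^1 · 335, so s = 1 and d = 335.
Base 2: x_0 = 2^335 mod 671 = 395. x_0 ∉ {1, 670} and s = 1, so 2 is a Miller–Rabin witness and 671 is composite.
Base 17: x_0 = 17^335 mod 671 = 406. x_0 ∉ {1, 670} and s = 1, so 17 is a Miller–Rabin witness and 671 is composite.
Base 420: x_0 = 420^335 mod 671 = 32. x_0 ∉ {1, 670} and s = 1, so 420 is a Miller–Rabin witness and 671 is composite.
Base 644: x_0 = 644^335 mod 671 = 428. x_0 ∉ {1, 670} and s = 1, so 644 is a Miller–Rabin witness and 671 is composite.
The smallest witness among the given bases is 2.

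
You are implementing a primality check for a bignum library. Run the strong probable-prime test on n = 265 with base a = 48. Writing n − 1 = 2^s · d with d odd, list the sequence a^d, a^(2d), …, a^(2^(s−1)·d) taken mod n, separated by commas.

n − 1 = 264 = 2^3 · 33, so s = 3 and d = 33.
x_0 = 48^33 mod 265 = 3.
x_1 = 3^2 mod 265 = 9.
x_2 = 9^2 mod 265 = 81.

3, 9, 81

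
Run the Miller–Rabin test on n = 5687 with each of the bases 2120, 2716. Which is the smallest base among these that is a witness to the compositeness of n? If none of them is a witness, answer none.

2120

n − 1 = 5686 = 2^1 · 2843, so s = 1 and d = 2843.
Base 2120: x_0 = 2120^2843 mod 5687 = 1007. x_0 ∉ {1, 5686} and s = 1, so 2120 is a Miller–Rabin witness and 5687 is composite.
Base 2716: x_0 = 2716^2843 mod 5687 = 4751. x_0 ∉ {1, 5686} and s = 1, so 2716 is a Miller–Rabin witness and 5687 is composite.
The smallest witness among the given bases is 2120.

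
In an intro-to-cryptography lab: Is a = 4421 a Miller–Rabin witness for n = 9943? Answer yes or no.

yes

n − 1 = 9942 = 2^1 · 4971, so s = 1 and d = 4971.
x_0 = 4421^4971 mod 9943 = 1026.
x_0 ∉ {1, 9942} and s = 1, so 4421 is a Miller–Rabin witness and 9943 is composite.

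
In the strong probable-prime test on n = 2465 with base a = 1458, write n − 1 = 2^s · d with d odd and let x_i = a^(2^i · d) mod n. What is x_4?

n − 1 = 2464 = 2^5 · 77, so s = 5 and d = 77.
By repeated squaring, 1458^77 ≡ 1288 (mod 2465).
x_0 = 1288.
x_1 = 1288^2 mod 2465 = 2464.
x_2 = 2464^2 mod 2465 = 1.
x_3 = 1^2 mod 2465 = 1.
x_4 = 1^2 mod 2465 = 1.

1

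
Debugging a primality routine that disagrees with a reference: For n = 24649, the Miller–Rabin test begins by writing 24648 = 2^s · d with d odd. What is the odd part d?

3081

Halving: 24648 → 12324 → 6162 → 3081; 3081 is odd.
So 24648 = 2^3 · 3081.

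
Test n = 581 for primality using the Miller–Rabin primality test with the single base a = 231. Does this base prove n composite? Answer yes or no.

yes

n − 1 = 580 = 2^2 · 145, so s = 2 and d = 145.
x_0 = 231^145 mod 581 = 427.
x_0 is neither 1 nor 580, so continue squaring.
x_1 = 427^2 mod 581 = 476.
Reached i = s−1 = 1 without hitting −1: 231 is a Miller–Rabin witness and 581 is composite.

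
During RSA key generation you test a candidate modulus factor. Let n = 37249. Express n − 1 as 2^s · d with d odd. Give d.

Halving: 37248 → 18624 → 9312 → 4656 → 2328 → 1164 → 582 → 291; 291 is odd.
So 37248 = 2^7 · 291.

291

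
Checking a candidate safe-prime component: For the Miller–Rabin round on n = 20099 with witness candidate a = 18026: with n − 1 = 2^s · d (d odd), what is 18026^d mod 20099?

n − 1 = 20098 = 2^1 · 10049, so s = 1 and d = 10049.
18026^10049 mod 20099 = 263.

263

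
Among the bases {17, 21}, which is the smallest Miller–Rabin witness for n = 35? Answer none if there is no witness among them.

17

n − 1 = 34 = 2^1 · 17, so s = 1 and d = 17.
Base 17: x_0 = 17^17 mod 35 = 12. x_0 ∉ {1, 34} and s = 1, so 17 is a Miller–Rabin witness and 35 is composite.
Base 21: x_0 = 21^17 mod 35 = 21. x_0 ∉ {1, 34} and s = 1, so 21 is a Miller–Rabin witness and 35 is composite.
The smallest witness among the given bases is 17.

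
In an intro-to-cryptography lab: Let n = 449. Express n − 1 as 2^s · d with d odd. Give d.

Halving: 448 → 224 → 112 → 56 → 28 → 14 → 7; 7 is odd.
So 448 = 2^6 · 7.

7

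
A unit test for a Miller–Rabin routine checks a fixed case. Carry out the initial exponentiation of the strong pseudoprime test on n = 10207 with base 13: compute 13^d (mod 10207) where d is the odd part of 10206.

1289

n − 1 = 10206 = 2^1 · 5103, so s = 1 and d = 5103.
Repeated squaring mod 10207: 13^1 ≡ 13, 13^2 ≡ 169, 13^4 ≡ 8147, 13^8 ≡ 7695, 13^16 ≡ 2218, 13^32 ≡ 9957, 13^64 ≡ 1258, 13^128 ≡ 479, 13^256 ≡ 4887, 13^512 ≡ 8596, 13^1024 ≡ 2743, 13^2048 ≡ 1490, 13^4096 ≡ 5181.
5103 = 4096 + 512 + 256 + 128 + 64 + 32 + 8 + 4 + 2 + 1, so 13^5103 ≡ 5181·8596·4887·479·1258·9957·7695·8147·169·13 ≡ 1289 (mod 10207).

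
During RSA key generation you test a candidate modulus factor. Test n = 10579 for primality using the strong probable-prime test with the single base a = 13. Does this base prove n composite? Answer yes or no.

yes

n − 1 = 10578 = 2^1 · 5289, so s = 1 and d = 5289.
By repeated squaring, 13^5289 ≡ 1969 (mod 10579).
x_0 = 13^5289 mod 10579 = 1969.
x_0 ∉ {1, 10578} and s = 1, so 13 is a Miller–Rabin witness and 10579 is composite.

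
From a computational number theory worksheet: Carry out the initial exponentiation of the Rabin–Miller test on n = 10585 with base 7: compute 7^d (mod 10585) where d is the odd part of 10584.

n − 1 = 10584 = 2^3 · 1323, so s = 3 and d = 1323.
By repeated squaring, 7^1323 ≡ 5453 (mod 10585).

5453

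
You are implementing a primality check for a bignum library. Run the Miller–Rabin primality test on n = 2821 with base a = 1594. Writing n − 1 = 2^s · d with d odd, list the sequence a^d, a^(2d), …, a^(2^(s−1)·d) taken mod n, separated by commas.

n − 1 = 2820 = 2^2 · 705, so s = 2 and d = 705.
x_0 = 1594^705 mod 2821 = 216.
x_1 = 216^2 mod 2821 = 1520.

216, 1520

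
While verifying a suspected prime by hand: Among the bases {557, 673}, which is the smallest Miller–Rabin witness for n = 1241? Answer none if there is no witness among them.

673

n − 1 = 1240 = 2^3 · 155, so s = 3 and d = 155.
Base 557: x_0 = 557^155 mod 1241 = 684. x_0 is neither 1 nor 1240, so continue squaring. x_1 = 684^2 mod 1241 = 1240. x_1 ≡ −1, so 557 is not a witness.
Base 673: x_0 = 673^155 mod 1241 = 37. x_0 is neither 1 nor 1240, so continue squaring. x_1 = 37^2 mod 1241 = 128. x_2 = 128^2 mod 1241 = 251. Reached i = s−1 = 2 without hitting −1: 673 is a Miller–Rabin witness and 1241 is composite.
The smallest witness among the given bases is 673.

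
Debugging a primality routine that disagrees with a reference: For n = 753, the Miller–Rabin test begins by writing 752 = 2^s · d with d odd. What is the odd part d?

47

Halving: 752 → 376 → 188 → 94 → 47; 47 is odd.
So 752 = 2^4 · 47.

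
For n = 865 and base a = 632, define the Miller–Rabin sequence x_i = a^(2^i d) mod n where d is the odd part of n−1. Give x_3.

n − 1 = 864 = 2^5 · 27, so s = 5 and d = 27.
Repeated squaring mod 865: 632^1 ≡ 632, 632^2 ≡ 659, 632^4 ≡ 51, 632^8 ≡ 6, 632^16 ≡ 36.
27 = 16 + 8 + 2 + 1, so 632^27 ≡ 36·6·659·632 ≡ 543 (mod 865).
x_0 = 543.
x_1 = 543^2 mod 865 = 749.
x_2 = 749^2 mod 865 = 481.
x_3 = 481^2 mod 865 = 406.

406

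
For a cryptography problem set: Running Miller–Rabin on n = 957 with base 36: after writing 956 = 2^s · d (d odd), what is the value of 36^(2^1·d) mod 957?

687

n − 1 = 956 = 2^2 · 239, so s = 2 and d = 239.
x_0 = 36^239 mod 957 = 906.
x_1 = 906^2 mod 957 = 687.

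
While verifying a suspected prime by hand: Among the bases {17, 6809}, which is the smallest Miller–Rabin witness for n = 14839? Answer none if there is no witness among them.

17

n − 1 = 14838 = 2^1 · 7419, so s = 1 and d = 7419.
Base 17: x_0 = 17^7419 mod 14839 = 8637. x_0 ∉ {1, 14838} and s = 1, so 17 is a Miller–Rabin witness and 14839 is composite.
Base 6809: x_0 = 6809^7419 mod 14839 = 14707. x_0 ∉ {1, 14838} and s = 1, so 6809 is a Miller–Rabin witness and 14839 is composite.
The smallest witness among the given bases is 17.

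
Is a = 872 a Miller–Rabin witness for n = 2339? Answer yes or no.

no

n − 1 = 2338 = 2^1 · 1169, so s = 1 and d = 1169.
x_0 = 872^1169 mod 2339 = 1.
x_0 = 1, so 872 is not a witness.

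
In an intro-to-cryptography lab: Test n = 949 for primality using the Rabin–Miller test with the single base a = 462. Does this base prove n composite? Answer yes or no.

n − 1 = 948 = 2^2 · 237, so s = 2 and d = 237.
Repeated squaring mod 949: 462^1 ≡ 462, 462^2 ≡ 868, 462^4 ≡ 867, 462^8 ≡ 81, 462^16 ≡ 867, 462^32 ≡ 81, 462^64 ≡ 867, 462^128 ≡ 81.
237 = 128 + 64 + 32 + 8 + 4 + 1, so 462^237 ≡ 81·867·81·81·867·462 ≡ 411 (mod 949).
x_0 = 462^237 mod 949 = 411.
x_0 is neither 1 nor 948, so continue squaring.
x_1 = 411^2 mod 949 = 948.
x_1 ≡ −1, so 462 is not a witness.

no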